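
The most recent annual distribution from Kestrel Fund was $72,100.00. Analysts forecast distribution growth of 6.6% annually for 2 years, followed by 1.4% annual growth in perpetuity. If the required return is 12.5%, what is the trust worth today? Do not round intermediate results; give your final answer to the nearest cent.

$724425.00

D_1 = 76858.60000
D_2 = 81931.26760
Terminal value at year 2: TV = D_2×(1+g_2)/(r−g_2) = 83078.30535/0.111 = 748453.20132
P_0 = D_1/(1+r)^1 + D_2/(1+r)^2 + TV/(1+r)^2
    = 68318.75556 + 64735.81638 + 591370.43067 = 724425.00260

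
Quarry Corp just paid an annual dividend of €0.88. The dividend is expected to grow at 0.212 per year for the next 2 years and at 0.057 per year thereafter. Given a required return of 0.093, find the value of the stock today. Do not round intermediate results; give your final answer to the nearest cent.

€33.83

D_1 = 1.06656
D_2 = 1.29267
Terminal value at year 2: TV = D_2×(1+g_2)/(r−g_2) = 1.36635/0.036 = 37.95425
P_0 = D_1/(1+r)^1 + D_2/(1+r)^2 + TV/(1+r)^2
    = 0.97581 + 1.08205 + 31.77021 = 33.82807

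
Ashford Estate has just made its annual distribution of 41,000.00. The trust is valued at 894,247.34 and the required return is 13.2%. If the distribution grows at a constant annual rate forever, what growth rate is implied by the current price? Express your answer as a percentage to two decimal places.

P = D₀(1+g)/(r−g) ⇒ P(r−g) = D₀(1+g) ⇒ g(P+D₀) = P·r − D₀
g = (P·r − D₀)/(P + D₀) = (894,247.34×0.132 − 41,000.00) / (894,247.34 + 41,000.00) = 0.082375

8.24%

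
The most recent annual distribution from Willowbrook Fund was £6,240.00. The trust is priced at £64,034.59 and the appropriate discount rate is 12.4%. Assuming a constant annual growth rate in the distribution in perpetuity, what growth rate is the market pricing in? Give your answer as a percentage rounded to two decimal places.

2.42%

P = D₀(1+g)/(r−g) ⇒ P(r−g) = D₀(1+g) ⇒ g(P+D₀) = P·r − D₀
g = (P·r − D₀)/(P + D₀) = (£64,034.59×0.124 − £6,240.00) / (£64,034.59 + £6,240.00) = 0.024195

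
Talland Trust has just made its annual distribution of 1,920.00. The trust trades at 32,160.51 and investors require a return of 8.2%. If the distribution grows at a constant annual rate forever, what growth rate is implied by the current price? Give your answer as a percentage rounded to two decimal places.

P = D₀(1+g)/(r−g) ⇒ P(r−g) = D₀(1+g) ⇒ g(P+D₀) = P·r − D₀
g = (P·r − D₀)/(P + D₀) = (32,160.51×0.082 − 1,920.00) / (32,160.51 + 1,920.00) = 0.021043

2.10%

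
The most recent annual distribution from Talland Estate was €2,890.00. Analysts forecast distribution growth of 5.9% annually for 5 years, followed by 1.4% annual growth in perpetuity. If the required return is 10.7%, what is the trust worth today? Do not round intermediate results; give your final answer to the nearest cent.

€37921.64

D_1 = 3060.51000
D_2 = 3241.08009
D_3 = 3432.30382
D_4 = 3634.80974
D_5 = 3849.26352
Terminal value at year 5: TV = D_5×(1+g_2)/(r−g_2) = 3903.15320/0.093 = 41969.38929
P_0 = D_1/(1+r)^1 + D_2/(1+r)^2 + D_3/(1+r)^3 + D_4/(1+r)^4 + D_5/(1+r)^5 + TV/(1+r)^5
    = 2764.68835 + 2644.81026 + 2530.13014 + 2420.42260 + 2315.47203 + 25246.11437 = 37921.63775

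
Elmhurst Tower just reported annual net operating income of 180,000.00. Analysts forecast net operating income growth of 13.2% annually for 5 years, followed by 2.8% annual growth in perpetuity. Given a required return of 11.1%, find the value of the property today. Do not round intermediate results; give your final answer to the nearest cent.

3400553.63

D_1 = 203760.00000
D_2 = 230656.32000
D_3 = 261102.95424
D_4 = 295568.54420
D_5 = 334583.59203
Terminal value at year 5: TV = D_5×(1+g_2)/(r−g_2) = 343951.93261/0.083 = 4143999.18808
P_0 = D_1/(1+r)^1 + D_2/(1+r)^2 + D_3/(1+r)^3 + D_4/(1+r)^4 + D_5/(1+r)^5 + TV/(1+r)^5
    = 183402.34023 + 186868.99113 + 190401.16828 + 194000.11025 + 197667.07903 + 2448213.94275 = 3400553.63168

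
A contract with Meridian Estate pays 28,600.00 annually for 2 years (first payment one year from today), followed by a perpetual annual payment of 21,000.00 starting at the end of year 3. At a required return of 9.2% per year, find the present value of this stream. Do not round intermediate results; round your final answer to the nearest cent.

241593.93

PV of 2-year annuity: 28,600.00 × [1 − (1+0.092)^−2] / 0.092 = 50174.42875
Perpetuity value at year 2: 21,000.00 / 0.092 = 228260.86957
PV of perpetuity: 228260.86957 / (1+0.092)^2 = 191419.50580
Total PV = 50174.42875 + 191419.50580 = 241593.93455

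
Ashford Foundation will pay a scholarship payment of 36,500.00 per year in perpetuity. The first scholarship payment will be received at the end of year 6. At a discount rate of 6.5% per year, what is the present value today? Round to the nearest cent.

409856.16

Value at end of year 5: C / r = 36,500.00 / 0.065 = 561,538.4615
Discount to today: PV = 561,538.4615 / (1 + 0.065)^5 = 561,538.4615 / 1.370087 = 409,856.16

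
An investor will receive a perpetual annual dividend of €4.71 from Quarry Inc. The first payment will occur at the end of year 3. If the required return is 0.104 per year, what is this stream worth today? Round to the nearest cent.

€37.16

Value at end of year 2: C / r = €4.71 / 0.104 = €45.2885
Discount to today: PV = €45.2885 / (1 + 0.104)^2 = €45.2885 / 1.218816 = €37.16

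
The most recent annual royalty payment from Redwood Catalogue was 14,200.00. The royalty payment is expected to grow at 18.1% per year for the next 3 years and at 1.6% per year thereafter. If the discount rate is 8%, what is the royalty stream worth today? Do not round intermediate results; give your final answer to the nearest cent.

345844.26

D_1 = 16770.20000
D_2 = 19805.60620
D_3 = 23390.42092
Terminal value at year 3: TV = D_3×(1+g_2)/(r−g_2) = 23764.66766/0.064 = 371322.93214
P_0 = D_1/(1+r)^1 + D_2/(1+r)^2 + D_3/(1+r)^3 + TV/(1+r)^3
    = 15527.96296 + 16980.11505 + 18568.07026 + 294768.11536 = 345844.26364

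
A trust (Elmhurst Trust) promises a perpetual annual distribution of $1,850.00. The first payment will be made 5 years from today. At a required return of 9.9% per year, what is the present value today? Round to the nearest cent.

Value at end of year 4: C / r = $1,850.00 / 0.099 = $18,686.8687
Discount to today: PV = $18,686.8687 / (1 + 0.099)^4 = $18,686.8687 / 1.458783 = $12,809.90

$12809.90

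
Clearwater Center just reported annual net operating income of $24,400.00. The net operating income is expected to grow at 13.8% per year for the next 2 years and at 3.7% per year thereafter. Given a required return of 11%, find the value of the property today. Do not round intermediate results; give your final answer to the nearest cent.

D_1 = 27767.20000
D_2 = 31599.07360
Terminal value at year 2: TV = D_2×(1+g_2)/(r−g_2) = 32768.23932/0.073 = 448879.99073
P_0 = D_1/(1+r)^1 + D_2/(1+r)^2 + TV/(1+r)^2
    = 25015.49550 + 25646.51700 + 364321.07031 = 414983.08281

$414983.08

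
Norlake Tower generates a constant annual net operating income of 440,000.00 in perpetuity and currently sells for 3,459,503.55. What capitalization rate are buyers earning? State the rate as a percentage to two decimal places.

12.72%

P = C/r ⇒ r = C/P = 440,000.00/3,459,503.55 = 0.127186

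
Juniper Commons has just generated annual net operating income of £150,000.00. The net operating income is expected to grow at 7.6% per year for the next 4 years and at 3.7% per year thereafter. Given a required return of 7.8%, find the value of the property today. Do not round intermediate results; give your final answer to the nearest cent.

D_1 = 161400.00000
D_2 = 173666.40000
D_3 = 186865.04640
D_4 = 201066.78993
Terminal value at year 4: TV = D_4×(1+g_2)/(r−g_2) = 208506.26115/0.041 = 5085518.56472
P_0 = D_1/(1+r)^1 + D_2/(1+r)^2 + D_3/(1+r)^3 + D_4/(1+r)^4 + TV/(1+r)^4
    = 149721.70686 + 149443.93004 + 149166.66858 + 148889.92151 + 3765825.57578 = 4363047.80278

£4363047.80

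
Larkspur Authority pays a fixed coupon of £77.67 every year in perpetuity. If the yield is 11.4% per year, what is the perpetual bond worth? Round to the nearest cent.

Level perpetuity: PV = C / r = £77.67 / 0.114 = £681.32

£681.32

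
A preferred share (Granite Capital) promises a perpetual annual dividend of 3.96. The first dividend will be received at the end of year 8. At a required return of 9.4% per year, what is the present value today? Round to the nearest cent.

Value at end of year 7: C / r = 3.96 / 0.094 = 42.1277
Discount to today: PV = 42.1277 / (1 + 0.094)^7 = 42.1277 / 1.875518 = 22.46

22.46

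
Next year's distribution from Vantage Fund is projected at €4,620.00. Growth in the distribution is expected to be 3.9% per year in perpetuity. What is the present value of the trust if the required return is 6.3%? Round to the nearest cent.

€192500.00

Growing perpetuity: P = D₁ / (r − g) = €4,620.0000 / (0.063 − 0.039) = €192,500.00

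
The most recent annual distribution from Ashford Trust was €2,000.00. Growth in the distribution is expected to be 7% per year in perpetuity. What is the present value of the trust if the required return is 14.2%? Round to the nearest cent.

€29722.22

D₁ = D₀ × (1 + g) = €2,000.00 × 1.07 = €2,140.0000
Growing perpetuity: P = D₁ / (r − g) = €2,140.0000 / (0.142 − 0.07) = €29,722.22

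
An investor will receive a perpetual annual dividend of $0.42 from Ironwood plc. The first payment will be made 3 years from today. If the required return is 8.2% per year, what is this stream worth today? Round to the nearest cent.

Value at end of year 2: C / r = $0.42 / 0.082 = $5.1220
Discount to today: PV = $5.1220 / (1 + 0.082)^2 = $5.1220 / 1.170724 = $4.38

$4.38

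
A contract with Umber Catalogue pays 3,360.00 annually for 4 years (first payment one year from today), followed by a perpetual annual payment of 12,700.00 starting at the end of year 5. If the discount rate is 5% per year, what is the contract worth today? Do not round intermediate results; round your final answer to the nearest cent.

220880.82

PV of 4-year annuity: 3,360.00 × [1 − (1+0.05)^−4] / 0.05 = 11914.39369
Perpetuity value at year 4: 12,700.00 / 0.05 = 254000.00000
PV of perpetuity: 254000.00000 / (1+0.05)^4 = 208966.42860
Total PV = 11914.39369 + 208966.42860 = 220880.82229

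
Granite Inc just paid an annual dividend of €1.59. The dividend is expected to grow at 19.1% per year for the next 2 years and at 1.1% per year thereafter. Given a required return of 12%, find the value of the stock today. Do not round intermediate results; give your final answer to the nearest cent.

€20.17

D_1 = 1.89369
D_2 = 2.25538
Terminal value at year 2: TV = D_2×(1+g_2)/(r−g_2) = 2.28019/0.109 = 20.91921
P_0 = D_1/(1+r)^1 + D_2/(1+r)^2 + TV/(1+r)^2
    = 1.69079 + 1.79798 + 16.67667 = 20.16544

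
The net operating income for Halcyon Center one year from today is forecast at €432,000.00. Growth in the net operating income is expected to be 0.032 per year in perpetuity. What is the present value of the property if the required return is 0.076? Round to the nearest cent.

€9818181.82

Growing perpetuity: P = D₁ / (r − g) = €432,000.0000 / (0.076 − 0.032) = €9,818,181.82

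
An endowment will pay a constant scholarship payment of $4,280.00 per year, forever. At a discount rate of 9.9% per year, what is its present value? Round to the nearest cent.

Level perpetuity: PV = C / r = $4,280.00 / 0.099 = $43,232.32

$43232.32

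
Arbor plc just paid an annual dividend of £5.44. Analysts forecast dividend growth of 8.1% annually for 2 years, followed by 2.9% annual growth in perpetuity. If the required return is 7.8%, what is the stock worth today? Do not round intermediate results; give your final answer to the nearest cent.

D_1 = 5.88064
D_2 = 6.35697
Terminal value at year 2: TV = D_2×(1+g_2)/(r−g_2) = 6.54132/0.049 = 133.49641
P_0 = D_1/(1+r)^1 + D_2/(1+r)^2 + TV/(1+r)^2
    = 5.45514 + 5.47032 + 114.87673 = 125.80219

£125.80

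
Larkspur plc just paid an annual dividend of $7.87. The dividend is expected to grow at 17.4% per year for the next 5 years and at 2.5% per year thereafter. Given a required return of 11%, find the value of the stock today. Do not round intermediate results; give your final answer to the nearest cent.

D_1 = 9.23938
D_2 = 10.84703
D_3 = 12.73442
D_4 = 14.95020
D_5 = 17.55154
Terminal value at year 5: TV = D_5×(1+g_2)/(r−g_2) = 17.99033/0.085 = 211.65092
P_0 = D_1/(1+r)^1 + D_2/(1+r)^2 + D_3/(1+r)^3 + D_4/(1+r)^4 + D_5/(1+r)^5 + TV/(1+r)^5
    = 8.32377 + 8.80369 + 9.31130 + 9.84816 + 10.41598 + 125.60452 = 172.30742

$172.31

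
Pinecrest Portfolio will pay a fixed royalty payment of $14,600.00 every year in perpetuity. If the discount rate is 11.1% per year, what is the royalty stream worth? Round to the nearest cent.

$131531.53

Level perpetuity: PV = C / r = $14,600.00 / 0.111 = $131,531.53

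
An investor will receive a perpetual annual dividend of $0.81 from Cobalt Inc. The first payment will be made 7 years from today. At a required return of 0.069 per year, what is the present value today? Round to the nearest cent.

Value at end of year 6: C / r = $0.81 / 0.069 = $11.7391
Discount to today: PV = $11.7391 / (1 + 0.069)^6 = $11.7391 / 1.492335 = $7.87

$7.87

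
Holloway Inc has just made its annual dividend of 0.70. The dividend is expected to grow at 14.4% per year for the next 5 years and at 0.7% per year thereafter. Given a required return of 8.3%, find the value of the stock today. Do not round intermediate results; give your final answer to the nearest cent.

D_1 = 0.80080
D_2 = 0.91612
D_3 = 1.04804
D_4 = 1.19895
D_5 = 1.37160
Terminal value at year 5: TV = D_5×(1+g_2)/(r−g_2) = 1.38120/0.076 = 18.17373
P_0 = D_1/(1+r)^1 + D_2/(1+r)^2 + D_3/(1+r)^3 + D_4/(1+r)^4 + D_5/(1+r)^5 + TV/(1+r)^5
    = 0.73943 + 0.78108 + 0.82507 + 0.87154 + 0.92063 + 12.19837 = 16.33612

16.34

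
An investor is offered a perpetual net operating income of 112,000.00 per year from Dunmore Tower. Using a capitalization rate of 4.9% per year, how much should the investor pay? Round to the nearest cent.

2285714.29

Level perpetuity: PV = C / r = 112,000.00 / 0.049 = 2,285,714.29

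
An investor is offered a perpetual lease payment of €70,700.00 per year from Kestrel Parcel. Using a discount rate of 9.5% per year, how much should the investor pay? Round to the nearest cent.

€744210.53

Level perpetuity: PV = C / r = €70,700.00 / 0.095 = €744,210.53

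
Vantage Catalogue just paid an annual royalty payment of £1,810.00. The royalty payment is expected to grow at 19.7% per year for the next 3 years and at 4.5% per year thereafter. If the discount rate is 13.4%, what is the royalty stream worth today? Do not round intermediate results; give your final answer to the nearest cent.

£31050.70

D_1 = 2166.57000
D_2 = 2593.38429
D_3 = 3104.28100
Terminal value at year 3: TV = D_3×(1+g_2)/(r−g_2) = 3243.97364/0.089 = 36449.14202
P_0 = D_1/(1+r)^1 + D_2/(1+r)^2 + D_3/(1+r)^3 + TV/(1+r)^3
    = 1910.55556 + 2016.69753 + 2128.73628 + 24994.71253 = 31050.70190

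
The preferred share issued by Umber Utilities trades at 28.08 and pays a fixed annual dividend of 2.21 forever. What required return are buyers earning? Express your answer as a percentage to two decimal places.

P = C/r ⇒ r = C/P = 2.21/28.08 = 0.078704

7.87%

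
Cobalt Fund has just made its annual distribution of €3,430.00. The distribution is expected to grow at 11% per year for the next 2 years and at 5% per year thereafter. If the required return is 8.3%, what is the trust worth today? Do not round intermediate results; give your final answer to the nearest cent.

D_1 = 3807.30000
D_2 = 4226.10300
Terminal value at year 2: TV = D_2×(1+g_2)/(r−g_2) = 4437.40815/0.033 = 134466.91364
P_0 = D_1/(1+r)^1 + D_2/(1+r)^2 + TV/(1+r)^2
    = 3515.51247 + 3603.15682 + 114645.89883 = 121764.56812

€121764.57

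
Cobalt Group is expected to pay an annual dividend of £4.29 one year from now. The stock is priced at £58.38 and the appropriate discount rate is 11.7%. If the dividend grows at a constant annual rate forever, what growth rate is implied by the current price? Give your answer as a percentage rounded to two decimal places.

4.35%

P = D₁/(r−g) ⇒ g = r − D₁/P = 0.117 − £4.29/£58.38 = 0.043516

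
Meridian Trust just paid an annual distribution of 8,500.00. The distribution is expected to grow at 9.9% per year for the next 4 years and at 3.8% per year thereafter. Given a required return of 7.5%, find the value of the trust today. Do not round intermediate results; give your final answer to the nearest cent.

D_1 = 9341.50000
D_2 = 10266.30850
D_3 = 11282.67304
D_4 = 12399.65767
Terminal value at year 4: TV = D_4×(1+g_2)/(r−g_2) = 12870.84466/0.037 = 347860.66660
P_0 = D_1/(1+r)^1 + D_2/(1+r)^2 + D_3/(1+r)^3 + D_4/(1+r)^4 + TV/(1+r)^4
    = 8689.76744 + 8883.77155 + 9082.10692 + 9284.87023 + 260478.25144 = 296418.76758

296418.77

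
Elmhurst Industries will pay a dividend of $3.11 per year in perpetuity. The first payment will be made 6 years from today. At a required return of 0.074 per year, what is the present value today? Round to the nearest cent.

Value at end of year 5: C / r = $3.11 / 0.074 = $42.0270
Discount to today: PV = $42.0270 / (1 + 0.074)^5 = $42.0270 / 1.428964 = $29.41

$29.41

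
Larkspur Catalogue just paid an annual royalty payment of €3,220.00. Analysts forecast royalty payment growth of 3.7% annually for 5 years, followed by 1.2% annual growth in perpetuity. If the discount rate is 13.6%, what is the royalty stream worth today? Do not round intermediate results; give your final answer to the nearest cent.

€29006.76

D_1 = 3339.14000
D_2 = 3462.68818
D_3 = 3590.80764
D_4 = 3723.66753
D_5 = 3861.44322
Terminal value at year 5: TV = D_5×(1+g_2)/(r−g_2) = 3907.78054/0.124 = 31514.35921
P_0 = D_1/(1+r)^1 + D_2/(1+r)^2 + D_3/(1+r)^3 + D_4/(1+r)^4 + D_5/(1+r)^5 + TV/(1+r)^5
    = 2939.38380 + 2683.22271 + 2449.38552 + 2235.92675 + 2041.07046 + 16657.76857 = 29006.75782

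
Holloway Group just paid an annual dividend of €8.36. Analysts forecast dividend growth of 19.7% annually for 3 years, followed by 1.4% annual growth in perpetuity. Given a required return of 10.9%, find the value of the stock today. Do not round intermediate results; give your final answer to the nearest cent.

D_1 = 10.00692
D_2 = 11.97828
D_3 = 14.33801
Terminal value at year 3: TV = D_3×(1+g_2)/(r−g_2) = 14.53874/0.095 = 153.03934
P_0 = D_1/(1+r)^1 + D_2/(1+r)^2 + D_3/(1+r)^3 + TV/(1+r)^3
    = 9.02337 + 9.73938 + 10.51221 + 112.20403 = 141.47899

€141.48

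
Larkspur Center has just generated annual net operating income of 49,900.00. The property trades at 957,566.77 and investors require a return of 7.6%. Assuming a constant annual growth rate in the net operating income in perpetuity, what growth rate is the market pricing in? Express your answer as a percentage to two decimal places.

P = D₀(1+g)/(r−g) ⇒ P(r−g) = D₀(1+g) ⇒ g(P+D₀) = P·r − D₀
g = (P·r − D₀)/(P + D₀) = (957,566.77×0.076 − 49,900.00) / (957,566.77 + 49,900.00) = 0.022706

2.27%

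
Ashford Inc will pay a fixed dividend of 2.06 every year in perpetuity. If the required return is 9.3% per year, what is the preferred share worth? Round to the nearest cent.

Level perpetuity: PV = C / r = 2.06 / 0.093 = 22.15

22.15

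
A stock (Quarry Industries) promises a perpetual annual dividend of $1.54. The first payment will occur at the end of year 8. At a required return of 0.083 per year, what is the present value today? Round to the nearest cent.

$10.62

Value at end of year 7: C / r = $1.54 / 0.083 = $18.5542
Discount to today: PV = $18.5542 / (1 + 0.083)^7 = $18.5542 / 1.747428 = $10.62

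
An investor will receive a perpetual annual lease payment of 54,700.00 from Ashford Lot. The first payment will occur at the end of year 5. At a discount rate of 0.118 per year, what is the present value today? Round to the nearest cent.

296714.05

Value at end of year 4: C / r = 54,700.00 / 0.118 = 463,559.3220
Discount to today: PV = 463,559.3220 / (1 + 0.118)^4 = 463,559.3220 / 1.562310 = 296,714.05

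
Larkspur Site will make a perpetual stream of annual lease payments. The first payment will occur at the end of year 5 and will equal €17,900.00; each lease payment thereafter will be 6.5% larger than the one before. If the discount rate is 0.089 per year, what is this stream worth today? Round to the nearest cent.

Value at end of year 4: C₁ / (r − g) = €17,900.00 / (0.089 − 0.065) = €745,833.3333
Discount to today: PV = €745,833.3333 / (1 + 0.089)^4 = €745,833.3333 / 1.406409 = €530,310.55

€530310.55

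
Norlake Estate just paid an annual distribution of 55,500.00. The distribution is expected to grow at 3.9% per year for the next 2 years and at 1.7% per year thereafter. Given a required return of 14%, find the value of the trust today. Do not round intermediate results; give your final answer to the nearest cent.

D_1 = 57664.50000
D_2 = 59913.41550
Terminal value at year 2: TV = D_2×(1+g_2)/(r−g_2) = 60931.94356/0.123 = 495381.65499
P_0 = D_1/(1+r)^1 + D_2/(1+r)^2 + TV/(1+r)^2
    = 50582.89474 + 46101.42775 + 381180.09771 = 477864.42020

477864.42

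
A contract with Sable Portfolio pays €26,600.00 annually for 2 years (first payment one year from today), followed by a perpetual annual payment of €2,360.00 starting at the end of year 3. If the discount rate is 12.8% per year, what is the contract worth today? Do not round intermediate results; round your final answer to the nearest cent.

PV of 2-year annuity: €26,600.00 × [1 − (1+0.128)^−2] / 0.128 = 44487.19883
Perpetuity value at year 2: €2,360.00 / 0.128 = 18437.50000
PV of perpetuity: 18437.50000 / (1+0.128)^2 = 14490.51544
Total PV = 44487.19883 + 14490.51544 = 58977.71427

€58977.71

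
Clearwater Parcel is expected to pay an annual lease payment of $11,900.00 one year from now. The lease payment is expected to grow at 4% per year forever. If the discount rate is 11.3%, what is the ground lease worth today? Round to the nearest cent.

Growing perpetuity: P = D₁ / (r − g) = $11,900.0000 / (0.113 − 0.04) = $163,013.70

$163013.70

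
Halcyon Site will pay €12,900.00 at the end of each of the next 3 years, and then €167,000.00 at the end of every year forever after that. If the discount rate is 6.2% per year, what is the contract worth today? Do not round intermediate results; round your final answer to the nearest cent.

PV of 3-year annuity: €12,900.00 × [1 − (1+0.062)^−3] / 0.062 = 34354.65601
Perpetuity value at year 3: €167,000.00 / 0.062 = 2693548.38710
PV of perpetuity: 2693548.38710 / (1+0.062)^3 = 2248802.06508
Total PV = 34354.65601 + 2248802.06508 = 2283156.72109

€2283156.72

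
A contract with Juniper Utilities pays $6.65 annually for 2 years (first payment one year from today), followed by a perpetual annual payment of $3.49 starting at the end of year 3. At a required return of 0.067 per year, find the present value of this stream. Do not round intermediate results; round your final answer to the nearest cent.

$57.83

PV of 2-year annuity: $6.65 × [1 − (1+0.067)^−2] / 0.067 = 12.07350
Perpetuity value at year 2: $3.49 / 0.067 = 52.08955
PV of perpetuity: 52.08955 / (1+0.067)^2 = 45.75323
Total PV = 12.07350 + 45.75323 = 57.82674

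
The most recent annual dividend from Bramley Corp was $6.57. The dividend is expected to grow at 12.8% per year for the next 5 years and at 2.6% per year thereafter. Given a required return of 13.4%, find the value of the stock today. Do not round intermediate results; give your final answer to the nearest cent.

$93.11

D_1 = 7.41096
D_2 = 8.35956
D_3 = 9.42959
D_4 = 10.63657
D_5 = 11.99806
Terminal value at year 5: TV = D_5×(1+g_2)/(r−g_2) = 12.31000/0.108 = 113.98153
P_0 = D_1/(1+r)^1 + D_2/(1+r)^2 + D_3/(1+r)^3 + D_4/(1+r)^4 + D_5/(1+r)^5 + TV/(1+r)^5
    = 6.53524 + 6.50066 + 6.46627 + 6.43205 + 6.39802 + 60.78119 = 93.11343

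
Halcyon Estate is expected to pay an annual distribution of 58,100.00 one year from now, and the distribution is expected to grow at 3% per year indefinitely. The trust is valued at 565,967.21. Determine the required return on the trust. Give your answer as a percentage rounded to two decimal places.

13.27%

P = D₁/(r − g) ⇒ r = D₁/P + g = 58,100.0000/565,967.21 + 0.03 = 0.102656 + 0.03 = 0.132656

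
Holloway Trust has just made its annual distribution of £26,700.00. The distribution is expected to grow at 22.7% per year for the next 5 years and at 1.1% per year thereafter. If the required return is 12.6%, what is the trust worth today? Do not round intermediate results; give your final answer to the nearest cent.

D_1 = 32760.90000
D_2 = 40197.62430
D_3 = 49322.48502
D_4 = 60518.68911
D_5 = 74256.43154
Terminal value at year 5: TV = D_5×(1+g_2)/(r−g_2) = 75073.25229/0.115 = 652810.88949
P_0 = D_1/(1+r)^1 + D_2/(1+r)^2 + D_3/(1+r)^3 + D_4/(1+r)^4 + D_5/(1+r)^5 + TV/(1+r)^5
    = 29094.93783 + 31704.69691 + 34548.54628 + 37647.48338 + 41024.38908 + 360657.89009 = 534677.94357

£534677.94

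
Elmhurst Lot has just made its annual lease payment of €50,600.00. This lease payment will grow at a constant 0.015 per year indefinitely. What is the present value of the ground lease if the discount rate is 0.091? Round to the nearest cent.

D₁ = D₀ × (1 + g) = €50,600.00 × 1.015 = €51,359.0000
Growing perpetuity: P = D₁ / (r − g) = €51,359.0000 / (0.091 − 0.015) = €675,776.32

€675776.32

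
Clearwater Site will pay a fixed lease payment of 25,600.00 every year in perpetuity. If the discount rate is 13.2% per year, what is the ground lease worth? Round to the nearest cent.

193939.39

Level perpetuity: PV = C / r = 25,600.00 / 0.132 = 193,939.39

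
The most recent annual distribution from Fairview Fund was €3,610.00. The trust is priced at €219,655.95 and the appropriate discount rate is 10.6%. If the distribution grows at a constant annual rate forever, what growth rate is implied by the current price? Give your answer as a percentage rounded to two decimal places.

P = D₀(1+g)/(r−g) ⇒ P(r−g) = D₀(1+g) ⇒ g(P+D₀) = P·r − D₀
g = (P·r − D₀)/(P + D₀) = (€219,655.95×0.106 − €3,610.00) / (€219,655.95 + €3,610.00) = 0.088117

8.81%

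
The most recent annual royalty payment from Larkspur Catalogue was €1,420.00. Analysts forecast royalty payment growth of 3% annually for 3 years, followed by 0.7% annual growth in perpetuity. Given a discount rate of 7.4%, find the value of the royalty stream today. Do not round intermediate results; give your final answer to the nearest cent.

D_1 = 1462.60000
D_2 = 1506.47800
D_3 = 1551.67234
Terminal value at year 3: TV = D_3×(1+g_2)/(r−g_2) = 1562.53405/0.067 = 23321.40368
P_0 = D_1/(1+r)^1 + D_2/(1+r)^2 + D_3/(1+r)^3 + TV/(1+r)^3
    = 1361.82495 + 1306.03324 + 1252.52722 + 18825.29724 = 22745.68266

€22745.68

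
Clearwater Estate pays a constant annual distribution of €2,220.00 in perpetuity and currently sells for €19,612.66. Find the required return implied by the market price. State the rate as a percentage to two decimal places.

P = C/r ⇒ r = C/P = €2,220.00/€19,612.66 = 0.113192

11.32%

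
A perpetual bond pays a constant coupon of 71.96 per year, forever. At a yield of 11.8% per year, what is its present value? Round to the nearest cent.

609.83

Level perpetuity: PV = C / r = 71.96 / 0.118 = 609.83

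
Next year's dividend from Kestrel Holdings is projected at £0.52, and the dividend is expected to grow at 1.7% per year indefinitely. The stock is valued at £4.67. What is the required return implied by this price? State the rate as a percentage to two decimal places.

P = D₁/(r − g) ⇒ r = D₁/P + g = £0.5200/£4.67 + 0.017 = 0.111349 + 0.017 = 0.128349

12.83%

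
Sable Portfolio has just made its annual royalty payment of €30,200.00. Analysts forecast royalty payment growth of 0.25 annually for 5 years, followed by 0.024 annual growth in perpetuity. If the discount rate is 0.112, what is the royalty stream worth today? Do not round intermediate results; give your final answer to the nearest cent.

€848169.47

D_1 = 37750.00000
D_2 = 47187.50000
D_3 = 58984.37500
D_4 = 73730.46875
D_5 = 92163.08594
Terminal value at year 5: TV = D_5×(1+g_2)/(r−g_2) = 94375.00000/0.088 = 1072443.18182
P_0 = D_1/(1+r)^1 + D_2/(1+r)^2 + D_3/(1+r)^3 + D_4/(1+r)^4 + D_5/(1+r)^5 + TV/(1+r)^5
    = 33947.84173 + 38160.79331 + 42896.57521 + 48220.07106 + 54204.21656 + 630739.97457 = 848169.47243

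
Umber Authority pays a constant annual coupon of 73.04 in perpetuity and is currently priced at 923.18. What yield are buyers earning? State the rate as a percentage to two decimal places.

P = C/r ⇒ r = C/P = 73.04/923.18 = 0.079118

7.91%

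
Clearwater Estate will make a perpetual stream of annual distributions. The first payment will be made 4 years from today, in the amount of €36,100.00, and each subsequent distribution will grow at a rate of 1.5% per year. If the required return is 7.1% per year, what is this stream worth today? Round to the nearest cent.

€524747.96

Value at end of year 3: C₁ / (r − g) = €36,100.00 / (0.071 − 0.015) = €644,642.8571
Discount to today: PV = €644,642.8571 / (1 + 0.071)^3 = €644,642.8571 / 1.228481 = €524,747.96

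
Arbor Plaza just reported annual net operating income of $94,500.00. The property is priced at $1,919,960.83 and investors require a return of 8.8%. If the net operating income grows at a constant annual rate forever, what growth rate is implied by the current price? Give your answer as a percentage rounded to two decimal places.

3.70%

P = D₀(1+g)/(r−g) ⇒ P(r−g) = D₀(1+g) ⇒ g(P+D₀) = P·r − D₀
g = (P·r − D₀)/(P + D₀) = ($1,919,960.83×0.088 − $94,500.00) / ($1,919,960.83 + $94,500.00) = 0.036961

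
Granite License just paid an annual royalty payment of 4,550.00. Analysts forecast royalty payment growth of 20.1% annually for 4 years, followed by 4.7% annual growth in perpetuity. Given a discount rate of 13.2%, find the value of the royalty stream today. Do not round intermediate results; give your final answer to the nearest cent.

92158.65

D_1 = 5464.55000
D_2 = 6562.92455
D_3 = 7882.07238
D_4 = 9466.36893
Terminal value at year 4: TV = D_4×(1+g_2)/(r−g_2) = 9911.28827/0.085 = 116603.39146
P_0 = D_1/(1+r)^1 + D_2/(1+r)^2 + D_3/(1+r)^3 + D_4/(1+r)^4 + TV/(1+r)^4
    = 4827.34099 + 5121.58704 + 5433.76858 + 5764.97886 + 71010.97486 = 92158.65033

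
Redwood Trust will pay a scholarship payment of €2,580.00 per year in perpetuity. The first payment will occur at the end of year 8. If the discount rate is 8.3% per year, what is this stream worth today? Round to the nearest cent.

€17788.63

Value at end of year 7: C / r = €2,580.00 / 0.083 = €31,084.3373
Discount to today: PV = €31,084.3373 / (1 + 0.083)^7 = €31,084.3373 / 1.747428 = €17,788.63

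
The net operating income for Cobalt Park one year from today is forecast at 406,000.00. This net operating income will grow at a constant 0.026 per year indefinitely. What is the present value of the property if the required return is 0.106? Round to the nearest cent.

Growing perpetuity: P = D₁ / (r − g) = 406,000.0000 / (0.106 − 0.026) = 5,075,000.00

5075000.00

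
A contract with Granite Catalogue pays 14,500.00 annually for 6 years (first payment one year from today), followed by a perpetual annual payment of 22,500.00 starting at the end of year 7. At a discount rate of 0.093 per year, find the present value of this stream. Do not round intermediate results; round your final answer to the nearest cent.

206366.87

PV of 6-year annuity: 14,500.00 × [1 − (1+0.093)^−6] / 0.093 = 64468.11146
Perpetuity value at year 6: 22,500.00 / 0.093 = 241935.48387
PV of perpetuity: 241935.48387 / (1+0.093)^6 = 141898.75919
Total PV = 64468.11146 + 141898.75919 = 206366.87065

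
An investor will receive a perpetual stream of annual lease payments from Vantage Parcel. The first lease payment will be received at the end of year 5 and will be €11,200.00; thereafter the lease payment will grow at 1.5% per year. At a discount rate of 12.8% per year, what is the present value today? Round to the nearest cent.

Value at end of year 4: C₁ / (r − g) = €11,200.00 / (0.128 − 0.015) = €99,115.0442
Discount to today: PV = €99,115.0442 / (1 + 0.128)^4 = €99,115.0442 / 1.618961 = €61,221.39

€61221.39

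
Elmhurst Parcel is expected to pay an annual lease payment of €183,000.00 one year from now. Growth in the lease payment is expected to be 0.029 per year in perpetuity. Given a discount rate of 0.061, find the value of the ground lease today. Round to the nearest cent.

Growing perpetuity: P = D₁ / (r − g) = €183,000.0000 / (0.061 − 0.029) = €5,718,750.00

€5718750.00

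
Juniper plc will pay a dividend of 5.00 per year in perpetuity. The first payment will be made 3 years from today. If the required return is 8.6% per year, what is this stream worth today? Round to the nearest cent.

49.30

Value at end of year 2: C / r = 5.00 / 0.086 = 58.1395
Discount to today: PV = 58.1395 / (1 + 0.086)^2 = 58.1395 / 1.179396 = 49.30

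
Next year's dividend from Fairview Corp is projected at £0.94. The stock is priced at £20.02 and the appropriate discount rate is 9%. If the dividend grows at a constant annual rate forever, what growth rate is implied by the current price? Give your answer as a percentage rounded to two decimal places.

P = D₁/(r−g) ⇒ g = r − D₁/P = 0.09 − £0.94/£20.02 = 0.043047

4.30%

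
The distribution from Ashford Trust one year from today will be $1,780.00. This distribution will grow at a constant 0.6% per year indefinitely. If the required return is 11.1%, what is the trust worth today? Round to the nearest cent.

$16952.38

Growing perpetuity: P = D₁ / (r − g) = $1,780.0000 / (0.111 − 0.006) = $16,952.38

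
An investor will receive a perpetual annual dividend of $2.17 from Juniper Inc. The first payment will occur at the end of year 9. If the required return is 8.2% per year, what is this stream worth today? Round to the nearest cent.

$14.09

Value at end of year 8: C / r = $2.17 / 0.082 = $26.4634
Discount to today: PV = $26.4634 / (1 + 0.082)^8 = $26.4634 / 1.878530 = $14.09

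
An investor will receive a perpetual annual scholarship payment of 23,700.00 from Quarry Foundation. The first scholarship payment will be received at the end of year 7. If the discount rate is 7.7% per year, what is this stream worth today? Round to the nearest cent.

197225.65

Value at end of year 6: C / r = 23,700.00 / 0.077 = 307,792.2078
Discount to today: PV = 307,792.2078 / (1 + 0.077)^6 = 307,792.2078 / 1.560609 = 197,225.65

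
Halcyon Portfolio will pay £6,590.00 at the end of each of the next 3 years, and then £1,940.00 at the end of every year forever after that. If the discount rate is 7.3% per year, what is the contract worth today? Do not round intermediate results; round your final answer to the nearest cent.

£38711.83

PV of 3-year annuity: £6,590.00 × [1 − (1+0.073)^−3] / 0.073 = 17199.88717
Perpetuity value at year 3: £1,940.00 / 0.073 = 26575.34247
PV of perpetuity: 26575.34247 / (1+0.073)^3 = 21511.94624
Total PV = 17199.88717 + 21511.94624 = 38711.83342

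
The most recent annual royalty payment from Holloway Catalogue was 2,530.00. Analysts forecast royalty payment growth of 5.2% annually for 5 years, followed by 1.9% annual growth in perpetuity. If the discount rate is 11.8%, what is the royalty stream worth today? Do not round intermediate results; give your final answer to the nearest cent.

D_1 = 2661.56000
D_2 = 2799.96112
D_3 = 2945.55910
D_4 = 3098.72817
D_5 = 3259.86204
Terminal value at year 5: TV = D_5×(1+g_2)/(r−g_2) = 3321.79941/0.099 = 33553.52944
P_0 = D_1/(1+r)^1 + D_2/(1+r)^2 + D_3/(1+r)^3 + D_4/(1+r)^4 + D_5/(1+r)^5 + TV/(1+r)^5
    = 2380.64401 + 2240.10509 + 2107.86275 + 1983.42721 + 1866.33759 + 19210.08082 = 29788.45747

29788.46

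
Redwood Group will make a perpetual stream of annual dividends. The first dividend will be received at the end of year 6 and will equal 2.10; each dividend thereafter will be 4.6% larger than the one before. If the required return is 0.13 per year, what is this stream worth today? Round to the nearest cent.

13.57

Value at end of year 5: C₁ / (r − g) = 2.10 / (0.13 − 0.046) = 25.0000
Discount to today: PV = 25.0000 / (1 + 0.13)^5 = 25.0000 / 1.842435 = 13.57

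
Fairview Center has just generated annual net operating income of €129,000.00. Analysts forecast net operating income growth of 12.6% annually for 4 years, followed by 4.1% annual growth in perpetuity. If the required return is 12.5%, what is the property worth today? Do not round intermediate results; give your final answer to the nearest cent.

€2121518.03

D_1 = 145254.00000
D_2 = 163556.00400
D_3 = 184164.06050
D_4 = 207368.73213
Terminal value at year 4: TV = D_4×(1+g_2)/(r−g_2) = 215870.85014/0.084 = 2569891.07315
P_0 = D_1/(1+r)^1 + D_2/(1+r)^2 + D_3/(1+r)^3 + D_4/(1+r)^4 + TV/(1+r)^4
    = 129114.66667 + 129229.43526 + 129344.30587 + 129459.27858 + 1604370.34532 = 2121518.03170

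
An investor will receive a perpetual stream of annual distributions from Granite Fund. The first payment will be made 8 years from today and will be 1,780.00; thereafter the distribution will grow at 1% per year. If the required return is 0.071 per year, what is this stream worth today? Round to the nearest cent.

18053.60

Value at end of year 7: C₁ / (r − g) = 1,780.00 / (0.071 − 0.01) = 29,180.3279
Discount to today: PV = 29,180.3279 / (1 + 0.071)^7 = 29,180.3279 / 1.616316 = 18,053.60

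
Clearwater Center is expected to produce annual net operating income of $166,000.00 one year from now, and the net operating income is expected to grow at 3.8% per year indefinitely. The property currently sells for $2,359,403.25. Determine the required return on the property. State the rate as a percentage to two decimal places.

P = D₁/(r − g) ⇒ r = D₁/P + g = $166,000.0000/$2,359,403.25 + 0.038 = 0.070357 + 0.038 = 0.108357

10.84%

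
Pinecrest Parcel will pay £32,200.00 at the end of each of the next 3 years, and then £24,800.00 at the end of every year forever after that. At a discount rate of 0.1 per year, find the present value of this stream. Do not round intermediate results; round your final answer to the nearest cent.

PV of 3-year annuity: £32,200.00 × [1 − (1+0.1)^−3] / 0.1 = 80076.63411
Perpetuity value at year 3: £24,800.00 / 0.1 = 248000.00000
PV of perpetuity: 248000.00000 / (1+0.1)^3 = 186326.07062
Total PV = 80076.63411 + 186326.07062 = 266402.70473

£266402.70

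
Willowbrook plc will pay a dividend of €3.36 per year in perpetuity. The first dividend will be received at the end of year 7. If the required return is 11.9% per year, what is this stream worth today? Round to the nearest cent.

€14.38

Value at end of year 6: C / r = €3.36 / 0.119 = €28.2353
Discount to today: PV = €28.2353 / (1 + 0.119)^6 = €28.2353 / 1.963272 = €14.38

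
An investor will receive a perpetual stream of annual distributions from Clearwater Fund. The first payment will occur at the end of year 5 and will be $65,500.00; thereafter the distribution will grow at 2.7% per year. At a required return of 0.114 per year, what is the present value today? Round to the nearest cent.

$488856.38

Value at end of year 4: C₁ / (r − g) = $65,500.00 / (0.114 − 0.027) = $752,873.5632
Discount to today: PV = $752,873.5632 / (1 + 0.114)^4 = $752,873.5632 / 1.540071 = $488,856.38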